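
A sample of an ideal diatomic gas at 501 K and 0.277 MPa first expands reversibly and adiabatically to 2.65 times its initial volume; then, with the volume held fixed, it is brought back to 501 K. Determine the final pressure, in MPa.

P₃ ≈ 0.105 MPa

For a diatomic ideal gas γ = 7/5.
Adiabatic step (PV^γ = const): P₂ = 0.277×(1/2.65)^(7/5) = 0.07078 MPa; T₂ = 501×(1/2.65)^(2/5) = 339.3 K.
Isochoric: P₃ = P₂(T₃/T₂) = 0.07078 × (501/339.3) = 0.1045 MPa.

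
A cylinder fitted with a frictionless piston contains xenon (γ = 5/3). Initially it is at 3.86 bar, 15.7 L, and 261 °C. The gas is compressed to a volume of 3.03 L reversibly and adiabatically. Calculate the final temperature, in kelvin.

T₂ ≈ 1600 K

Adiabatic: T₁V₁^(γ−1) = T₂V₂^(γ−1) ⇒ T₂ = T₁ (V₁/V₂)^(γ−1).
T₁ = 261 °C = 534.1 K.
T₂ = 534.1 × (15.7/3.03)^(2/3) = 1599 K.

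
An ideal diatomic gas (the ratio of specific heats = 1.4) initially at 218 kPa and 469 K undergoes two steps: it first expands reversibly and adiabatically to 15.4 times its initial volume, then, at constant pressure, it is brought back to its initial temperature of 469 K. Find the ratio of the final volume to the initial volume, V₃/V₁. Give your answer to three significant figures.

V₃/V₁ ≈ 46.0

Adiabatic step: V₂/V₁ = 15.4; T₂ = T₁·(1/15.4)^(0.4) = 157.1 K.
Isobaric step: V₃/V₂ = T₃/T₂ = 469/157.1.
V₃/V₁ = (V₂/V₁)(V₃/V₂) = 15.4 × (469/157.1) = 45.98.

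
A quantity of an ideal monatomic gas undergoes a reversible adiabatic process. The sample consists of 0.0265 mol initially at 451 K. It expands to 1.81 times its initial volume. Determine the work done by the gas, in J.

W ≈ 48.7 J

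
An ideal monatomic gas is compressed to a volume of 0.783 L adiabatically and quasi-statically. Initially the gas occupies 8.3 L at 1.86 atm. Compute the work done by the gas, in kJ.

γ = 5/3 for a monatomic ideal gas.
P₂ = P₁(V₁/V₂)^γ = 1.86×(8.3/0.783)^(5/3) = 95.14 atm.
For a reversible adiabat, W_by_gas = (P₁V₁ − P₂V₂)/(γ−1).
W_by = (188500×0.0083 − 9.64×10^6×0.000783) / (2/3) = -8976 J.

W ≈ -8.98 kJ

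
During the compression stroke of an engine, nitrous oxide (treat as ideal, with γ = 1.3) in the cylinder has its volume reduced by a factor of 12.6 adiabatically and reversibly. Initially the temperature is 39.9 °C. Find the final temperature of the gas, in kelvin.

For a reversible adiabat TV^(γ−1) is constant, so T₂ = T₁ (V₁/V₂)^(γ−1).
T₁ = 39.9 °C = 313 K.
T₂ = 313 × 12.6^(0.3) = 669.5 K.

T₂ ≈ 669 K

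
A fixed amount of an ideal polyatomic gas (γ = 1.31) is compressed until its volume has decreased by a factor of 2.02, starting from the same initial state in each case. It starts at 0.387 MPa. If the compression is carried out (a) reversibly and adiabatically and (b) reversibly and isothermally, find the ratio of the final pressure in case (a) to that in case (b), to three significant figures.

P_adiabatic / P_isothermal ≈ 1.24

Isothermal: P_b = P₁(V₁/V₂) = 0.387×2.02.
Adiabatic: P_a = P₁(V₁/V₂)^γ = 0.387×2.02^(1.31).
P_a/P_b = (V₁/V₂)^(γ−1) = 2.02^(0.31) = 1.244.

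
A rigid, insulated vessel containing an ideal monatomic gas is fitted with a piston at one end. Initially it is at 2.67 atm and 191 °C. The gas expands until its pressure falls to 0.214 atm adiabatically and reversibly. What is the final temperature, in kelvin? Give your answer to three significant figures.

Along an adiabat T P^((1−γ)/γ) is constant, so T₂ = T₁ (P₂/P₁)^((γ−1)/γ).
For a monatomic ideal gas γ = 5/3, so (γ−1)/γ = 2/5.
T₁ = 191 °C = 464.1 K.
T₂ = 464.1 × (0.214/2.67)^(2/5) = 169.1 K.

T₂ ≈ 169 K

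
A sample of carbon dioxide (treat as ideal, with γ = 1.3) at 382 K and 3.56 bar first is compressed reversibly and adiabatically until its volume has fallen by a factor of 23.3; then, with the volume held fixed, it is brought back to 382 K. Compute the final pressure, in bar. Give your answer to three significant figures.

Adiabatic step (PV^γ = const): P₂ = 3.56×23.3^(1.3) = 213.3 bar; T₂ = 382×23.3^(0.3) = 982.4 K.
Isochoric: P₃ = P₂(T₃/T₂) = 213.3 × (382/982.4) = 82.95 bar.

P₃ ≈ 82.9 bar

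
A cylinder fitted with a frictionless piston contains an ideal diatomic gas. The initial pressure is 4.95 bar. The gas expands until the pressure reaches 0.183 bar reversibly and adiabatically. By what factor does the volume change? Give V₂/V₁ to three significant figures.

From PV^γ = const, V₂/V₁ = (P₁/P₂)^(1/γ).
For a diatomic ideal gas γ = 7/5.
V₂/V₁ = (4.95/0.183)^(5/7) = 10.54.

V₂/V₁ ≈ 10.5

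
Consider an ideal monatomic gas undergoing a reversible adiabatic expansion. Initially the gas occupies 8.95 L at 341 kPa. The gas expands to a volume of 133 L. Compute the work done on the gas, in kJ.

W ≈ -3.82 kJ

γ = 5/3 for a monatomic ideal gas.
P₂ = P₁(V₁/V₂)^γ = 341×(8.95/133)^(5/3) = 3.796 kPa.
For a reversible adiabat, W_by_gas = (P₁V₁ − P₂V₂)/(γ−1).
W_by = (341000×0.00895 − 3796×0.133) / (2/3) = 3821 J.
W_on_gas = −W_by = -3821 J.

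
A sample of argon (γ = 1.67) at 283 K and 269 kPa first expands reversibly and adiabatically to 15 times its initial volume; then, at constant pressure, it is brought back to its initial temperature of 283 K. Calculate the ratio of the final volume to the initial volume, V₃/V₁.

Adiabatic step: V₂/V₁ = 15; T₂ = T₁·(1/15)^(0.67) = 46.11 K.
Isobaric step: V₃/V₂ = T₃/T₂ = 283/46.11.
V₃/V₁ = (V₂/V₁)(V₃/V₂) = 15 × (283/46.11) = 92.06.

V₃/V₁ ≈ 92.1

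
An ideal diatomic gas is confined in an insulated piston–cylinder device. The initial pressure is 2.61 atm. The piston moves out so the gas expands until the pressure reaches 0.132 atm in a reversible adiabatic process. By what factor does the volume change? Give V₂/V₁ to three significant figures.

From PV^γ = const, V₂/V₁ = (P₁/P₂)^(1/γ).
For a diatomic ideal gas γ = 7/5.
V₂/V₁ = (2.61/0.132)^(5/7) = 8.429.

V₂/V₁ ≈ 8.43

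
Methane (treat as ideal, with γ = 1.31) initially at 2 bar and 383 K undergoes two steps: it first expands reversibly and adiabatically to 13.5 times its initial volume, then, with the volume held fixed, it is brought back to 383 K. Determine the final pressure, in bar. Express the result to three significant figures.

Adiabatic step (PV^γ = const): P₂ = 2×(1/13.5)^(1.31) = 0.06611 bar; T₂ = 383×(1/13.5)^(0.31) = 170.9 K.
Isochoric: P₃ = P₂(T₃/T₂) = 0.06611 × (383/170.9) = 0.1481 bar.

P₃ ≈ 0.148 bar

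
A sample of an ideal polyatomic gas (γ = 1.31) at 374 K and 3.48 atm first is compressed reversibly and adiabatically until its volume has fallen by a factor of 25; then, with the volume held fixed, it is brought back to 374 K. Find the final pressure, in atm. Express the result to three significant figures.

P₃ ≈ 87.0 atm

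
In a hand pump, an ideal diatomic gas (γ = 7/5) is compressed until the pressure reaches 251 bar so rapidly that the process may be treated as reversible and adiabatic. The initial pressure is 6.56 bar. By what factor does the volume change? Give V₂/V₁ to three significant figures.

V₂/V₁ ≈ 0.0740

From PV^γ = const, V₂/V₁ = (P₁/P₂)^(1/γ).
V₂/V₁ = (6.56/251)^(5/7) = 0.07404.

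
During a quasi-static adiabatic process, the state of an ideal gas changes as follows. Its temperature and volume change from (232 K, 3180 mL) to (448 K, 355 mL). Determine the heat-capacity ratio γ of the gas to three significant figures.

TV^(γ−1) = const ⇒ γ − 1 = ln(T₂/T₁) / ln(V₁/V₂).
γ = 1 + ln(448/232) / ln(3180/355) = 1.3.

γ ≈ 1.30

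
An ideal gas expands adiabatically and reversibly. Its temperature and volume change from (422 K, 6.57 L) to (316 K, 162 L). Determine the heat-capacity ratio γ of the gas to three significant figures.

TV^(γ−1) = const ⇒ γ − 1 = ln(T₂/T₁) / ln(V₁/V₂).
γ = 1 + ln(316/422) / ln(6.57/162) = 1.09.

γ ≈ 1.09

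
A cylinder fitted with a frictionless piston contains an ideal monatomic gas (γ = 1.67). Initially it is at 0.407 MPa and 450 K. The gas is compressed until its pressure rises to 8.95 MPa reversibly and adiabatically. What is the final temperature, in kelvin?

T₂ ≈ 1550 K

Adiabatic: T₂/T₁ = (P₂/P₁)^((γ−1)/γ).
T₂ = 450 × (8.95/0.407)^(0.401) = 1555 K.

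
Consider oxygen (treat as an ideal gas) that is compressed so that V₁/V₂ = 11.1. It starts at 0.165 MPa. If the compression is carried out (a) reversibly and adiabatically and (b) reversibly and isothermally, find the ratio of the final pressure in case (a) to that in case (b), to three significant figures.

For a diatomic ideal gas γ = 7/5.
Isothermal: P_b = P₁(V₁/V₂) = 0.165×11.1.
Adiabatic: P_a = P₁(V₁/V₂)^γ = 0.165×11.1^(7/5).
P_a/P_b = (V₁/V₂)^(γ−1) = 11.1^(2/5) = 2.619.

P_adiabatic / P_isothermal ≈ 2.62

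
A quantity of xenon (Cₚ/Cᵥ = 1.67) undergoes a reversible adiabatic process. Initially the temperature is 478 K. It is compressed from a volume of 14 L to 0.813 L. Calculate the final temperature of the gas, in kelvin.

T₂ ≈ 3220 K

Adiabatic: T₁V₁^(γ−1) = T₂V₂^(γ−1) ⇒ T₂ = T₁ (V₁/V₂)^(γ−1).
T₂ = 478 × (14/0.813)^(0.67) = 3218 K.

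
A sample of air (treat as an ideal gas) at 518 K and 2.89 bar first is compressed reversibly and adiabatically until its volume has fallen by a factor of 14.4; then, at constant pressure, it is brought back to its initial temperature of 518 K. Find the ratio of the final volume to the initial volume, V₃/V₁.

For a diatomic ideal gas γ = 7/5.
Adiabatic step: V₂/V₁ = 0.06944; T₂ = T₁·14.4^(2/5) = 1505 K.
Isobaric step: V₃/V₂ = T₃/T₂ = 518/1505.
V₃/V₁ = (V₂/V₁)(V₃/V₂) = 0.06944 × (518/1505) = 0.02389.

V₃/V₁ ≈ 0.0239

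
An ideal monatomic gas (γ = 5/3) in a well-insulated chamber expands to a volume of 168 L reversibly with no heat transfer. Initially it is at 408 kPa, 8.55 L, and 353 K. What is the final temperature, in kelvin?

T₂ ≈ 48.5 K

For a reversible adiabat TV^(γ−1) is constant, so T₂ = T₁ (V₁/V₂)^(γ−1).
T₂ = 353 × (8.55/168)^(2/3) = 48.48 K.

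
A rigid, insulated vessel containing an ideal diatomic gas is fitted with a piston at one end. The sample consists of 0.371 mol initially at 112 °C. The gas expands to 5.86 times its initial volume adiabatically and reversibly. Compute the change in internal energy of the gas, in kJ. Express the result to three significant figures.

ΔU ≈ -1.51 kJ

Adiabatic: T₁V₁^(γ−1) = T₂V₂^(γ−1) ⇒ T₂ = T₁ (V₁/V₂)^(γ−1).
γ = 7/5 for a diatomic ideal gas, so γ−1 = 2/5.
T₁ = 112 °C = 385.1 K.
T₂ = 385.1 × (1/5.86)^(2/5) = 189.9 K.
Q = 0, so ΔU = W_on_gas = nCᵥΔT with Cᵥ = R/(γ−1) = 20.79 J/(mol·K).
ΔU = 0.371 × 20.79 × (189.9 − 385.1) = -1506 J.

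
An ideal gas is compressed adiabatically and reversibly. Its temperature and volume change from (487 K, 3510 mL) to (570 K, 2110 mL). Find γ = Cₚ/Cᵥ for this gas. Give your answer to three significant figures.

TV^(γ−1) = const ⇒ γ − 1 = ln(T₂/T₁) / ln(V₁/V₂).
γ = 1 + ln(570/487) / ln(3510/2110) = 1.309.

γ ≈ 1.31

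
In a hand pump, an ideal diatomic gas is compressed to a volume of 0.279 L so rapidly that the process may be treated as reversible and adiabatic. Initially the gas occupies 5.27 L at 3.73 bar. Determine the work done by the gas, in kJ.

W ≈ -11.0 kJ

γ = 7/5 for a diatomic ideal gas.
P₂ = P₁(V₁/V₂)^γ = 3.73×(5.27/0.279)^(7/5) = 228.2 bar.
For a reversible adiabat, W_by_gas = (P₁V₁ − P₂V₂)/(γ−1).
W_by = (373000×0.00527 − 2.282×10^7×0.000279) / (2/5) = -11010 J.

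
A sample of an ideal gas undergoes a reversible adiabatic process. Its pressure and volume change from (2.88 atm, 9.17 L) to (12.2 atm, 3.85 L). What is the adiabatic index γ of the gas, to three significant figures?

γ ≈ 1.66

PV^γ = const ⇒ γ = ln(P₂/P₁) / ln(V₁/V₂).
γ = ln(12.2/2.88) / ln(9.17/3.85) = 1.663.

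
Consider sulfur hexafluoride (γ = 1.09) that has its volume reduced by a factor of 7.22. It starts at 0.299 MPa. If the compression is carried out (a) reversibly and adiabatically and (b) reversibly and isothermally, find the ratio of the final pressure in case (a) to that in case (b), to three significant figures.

Isothermal: P_b = P₁(V₁/V₂) = 0.299×7.22.
Adiabatic: P_a = P₁(V₁/V₂)^γ = 0.299×7.22^(1.09).
P_a/P_b = (V₁/V₂)^(γ−1) = 7.22^(0.09) = 1.195.

P_adiabatic / P_isothermal ≈ 1.19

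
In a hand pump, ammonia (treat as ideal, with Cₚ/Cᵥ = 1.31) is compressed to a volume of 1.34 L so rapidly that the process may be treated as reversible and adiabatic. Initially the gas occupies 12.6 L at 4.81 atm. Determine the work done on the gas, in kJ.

P₂ = P₁(V₁/V₂)^γ = 4.81×(12.6/1.34)^(1.31) = 90.6 atm.
For a reversible adiabat, W_by_gas = (P₁V₁ − P₂V₂)/(γ−1).
W_by = (487400×0.0126 − 9.18×10^6×0.00134) / (0.31) = -19870 J.
W_on_gas = −W_by = 19870 J.

W ≈ 19.9 kJ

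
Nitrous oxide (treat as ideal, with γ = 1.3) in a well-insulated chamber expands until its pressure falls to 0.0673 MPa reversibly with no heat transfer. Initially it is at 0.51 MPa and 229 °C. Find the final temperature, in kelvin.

Adiabatic: T₂/T₁ = (P₂/P₁)^((γ−1)/γ).
T₁ = 229 °C = 502.1 K.
T₂ = 502.1 × (0.0673/0.51)^(0.231) = 314.7 K.

T₂ ≈ 315 K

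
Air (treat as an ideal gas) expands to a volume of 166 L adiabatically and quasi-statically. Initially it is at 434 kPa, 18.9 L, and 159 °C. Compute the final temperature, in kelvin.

T₂ ≈ 181 K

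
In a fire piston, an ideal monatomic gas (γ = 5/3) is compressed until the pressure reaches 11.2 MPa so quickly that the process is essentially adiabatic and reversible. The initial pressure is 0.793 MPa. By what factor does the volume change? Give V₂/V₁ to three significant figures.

V₂/V₁ ≈ 0.204

From PV^γ = const, V₂/V₁ = (P₁/P₂)^(1/γ).
V₂/V₁ = (0.793/11.2)^(3/5) = 0.2042.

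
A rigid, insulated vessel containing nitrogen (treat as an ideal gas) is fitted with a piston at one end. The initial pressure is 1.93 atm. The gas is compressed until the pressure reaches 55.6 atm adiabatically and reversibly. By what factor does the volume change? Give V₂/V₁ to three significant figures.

From PV^γ = const, V₂/V₁ = (P₁/P₂)^(1/γ).
For a diatomic ideal gas γ = 7/5.
V₂/V₁ = (1.93/55.6)^(5/7) = 0.09067.

V₂/V₁ ≈ 0.0907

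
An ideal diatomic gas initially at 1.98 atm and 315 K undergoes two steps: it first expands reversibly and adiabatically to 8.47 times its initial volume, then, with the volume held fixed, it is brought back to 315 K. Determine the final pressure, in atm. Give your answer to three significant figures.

For a diatomic ideal gas γ = 7/5.
Adiabatic step (PV^γ = const): P₂ = 1.98×(1/8.47)^(7/5) = 0.09946 atm; T₂ = 315×(1/8.47)^(2/5) = 134 K.
Isochoric: P₃ = P₂(T₃/T₂) = 0.09946 × (315/134) = 0.2338 atm.

P₃ ≈ 0.234 atm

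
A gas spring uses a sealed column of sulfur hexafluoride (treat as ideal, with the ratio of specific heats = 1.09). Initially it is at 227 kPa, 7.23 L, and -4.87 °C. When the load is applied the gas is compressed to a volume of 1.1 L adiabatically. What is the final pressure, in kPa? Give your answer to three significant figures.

P₂ ≈ 1770 kPa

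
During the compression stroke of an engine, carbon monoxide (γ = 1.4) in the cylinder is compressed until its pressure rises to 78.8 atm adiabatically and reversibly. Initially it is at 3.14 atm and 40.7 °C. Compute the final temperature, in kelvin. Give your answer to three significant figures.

T₂ ≈ 788 K

Adiabatic: T₂/T₁ = (P₂/P₁)^((γ−1)/γ).
T₁ = 40.7 °C = 313.8 K.
T₂ = 313.8 × (78.8/3.14)^(0.286) = 788.1 K.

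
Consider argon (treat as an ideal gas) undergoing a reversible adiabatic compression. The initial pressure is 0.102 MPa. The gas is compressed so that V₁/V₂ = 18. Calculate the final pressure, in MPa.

P₂ ≈ 12.6 MPa

Since PV^γ is constant along a reversible adiabat, P₂ = P₁ (V₁/V₂)^γ.
For a monatomic ideal gas γ = 5/3.
P₂ = 0.102 × 18^(5/3) = 12.61 MPa.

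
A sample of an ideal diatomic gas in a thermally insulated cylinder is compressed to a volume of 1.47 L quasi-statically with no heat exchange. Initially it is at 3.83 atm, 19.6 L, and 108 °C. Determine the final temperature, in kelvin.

For a reversible adiabat TV^(γ−1) is constant, so T₂ = T₁ (V₁/V₂)^(γ−1).
γ = 7/5 for a diatomic ideal gas.
T₁ = 108 °C = 381.1 K.
T₂ = 381.1 × (19.6/1.47)^(2/5) = 1074 K.

T₂ ≈ 1070 K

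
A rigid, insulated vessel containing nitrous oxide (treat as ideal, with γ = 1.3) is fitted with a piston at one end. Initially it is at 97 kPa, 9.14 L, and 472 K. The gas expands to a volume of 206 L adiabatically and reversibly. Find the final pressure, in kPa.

P₂ ≈ 1.69 kPa

Since PV^γ is constant along a reversible adiabat, P₂ = P₁ (V₁/V₂)^γ.
P₂ = 97 × (9.14/206)^(1.3) = 1.69 kPa.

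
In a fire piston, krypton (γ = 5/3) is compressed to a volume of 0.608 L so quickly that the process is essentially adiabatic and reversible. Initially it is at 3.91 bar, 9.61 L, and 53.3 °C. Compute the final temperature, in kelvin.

T₂ ≈ 2060 K

For a reversible adiabat TV^(γ−1) is constant, so T₂ = T₁ (V₁/V₂)^(γ−1).
T₁ = 53.3 °C = 326.4 K.
T₂ = 326.4 × (9.61/0.608)^(2/3) = 2056 K.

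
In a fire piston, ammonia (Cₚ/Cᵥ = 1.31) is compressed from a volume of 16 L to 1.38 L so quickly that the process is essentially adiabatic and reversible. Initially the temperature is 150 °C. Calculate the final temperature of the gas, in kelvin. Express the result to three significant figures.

T₂ ≈ 905 K

Adiabatic: T₁V₁^(γ−1) = T₂V₂^(γ−1) ⇒ T₂ = T₁ (V₁/V₂)^(γ−1).
T₁ = 150 °C = 423.1 K.
T₂ = 423.1 × (16/1.38)^(0.31) = 904.5 K.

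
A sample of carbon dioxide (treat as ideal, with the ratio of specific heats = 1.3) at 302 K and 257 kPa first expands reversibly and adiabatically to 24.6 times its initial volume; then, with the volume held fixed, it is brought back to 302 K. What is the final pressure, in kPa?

Adiabatic step (PV^γ = const): P₂ = 257×(1/24.6)^(1.3) = 3.997 kPa; T₂ = 302×(1/24.6)^(0.3) = 115.5 K.
Isochoric: P₃ = P₂(T₃/T₂) = 3.997 × (302/115.5) = 10.45 kPa.

P₃ ≈ 10.4 kPa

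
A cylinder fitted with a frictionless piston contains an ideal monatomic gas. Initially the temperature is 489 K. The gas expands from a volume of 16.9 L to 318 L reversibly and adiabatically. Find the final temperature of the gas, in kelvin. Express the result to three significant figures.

T₂ ≈ 69.1 K

Adiabatic: T₁V₁^(γ−1) = T₂V₂^(γ−1) ⇒ T₂ = T₁ (V₁/V₂)^(γ−1).
For a monatomic ideal gas γ = 5/3, so γ−1 = 2/3.
T₂ = 489 × (16.9/318)^(2/3) = 69.12 K.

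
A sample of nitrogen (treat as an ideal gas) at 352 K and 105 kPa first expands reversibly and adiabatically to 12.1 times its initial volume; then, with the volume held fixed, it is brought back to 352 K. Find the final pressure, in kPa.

For a diatomic ideal gas γ = 7/5.
Adiabatic step (PV^γ = const): P₂ = 105×(1/12.1)^(7/5) = 3.201 kPa; T₂ = 352×(1/12.1)^(2/5) = 129.8 K.
Isochoric: P₃ = P₂(T₃/T₂) = 3.201 × (352/129.8) = 8.678 kPa.

P₃ ≈ 8.68 kPa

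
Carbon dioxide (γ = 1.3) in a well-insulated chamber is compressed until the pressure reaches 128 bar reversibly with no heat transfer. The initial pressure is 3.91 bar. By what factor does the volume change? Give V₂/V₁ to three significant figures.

From PV^γ = const, V₂/V₁ = (P₁/P₂)^(1/γ).
V₂/V₁ = (3.91/128)^(0.769) = 0.06833.

V₂/V₁ ≈ 0.0683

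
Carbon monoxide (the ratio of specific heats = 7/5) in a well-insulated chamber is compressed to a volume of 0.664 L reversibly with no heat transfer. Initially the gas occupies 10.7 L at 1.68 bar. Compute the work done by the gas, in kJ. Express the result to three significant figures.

W ≈ -9.17 kJ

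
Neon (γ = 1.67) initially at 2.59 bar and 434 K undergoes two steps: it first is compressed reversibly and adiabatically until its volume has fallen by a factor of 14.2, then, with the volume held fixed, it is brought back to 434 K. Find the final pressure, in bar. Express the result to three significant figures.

P₃ ≈ 36.8 bar

Adiabatic step (PV^γ = const): P₂ = 2.59×14.2^(1.67) = 217.6 bar; T₂ = 434×14.2^(0.67) = 2568 K.
Isochoric: P₃ = P₂(T₃/T₂) = 217.6 × (434/2568) = 36.78 bar.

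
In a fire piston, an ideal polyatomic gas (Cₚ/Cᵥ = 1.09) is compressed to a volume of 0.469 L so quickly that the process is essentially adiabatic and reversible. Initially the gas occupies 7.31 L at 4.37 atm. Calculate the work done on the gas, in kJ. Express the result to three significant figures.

P₂ = P₁(V₁/V₂)^γ = 4.37×(7.31/0.469)^(1.09) = 87.21 atm.
For a reversible adiabat, W_by_gas = (P₁V₁ − P₂V₂)/(γ−1).
W_by = (442800×0.00731 − 8.837×10^6×0.000469) / (0.09) = -10080 J.
W_on_gas = −W_by = 10080 J.

W ≈ 10.1 kJ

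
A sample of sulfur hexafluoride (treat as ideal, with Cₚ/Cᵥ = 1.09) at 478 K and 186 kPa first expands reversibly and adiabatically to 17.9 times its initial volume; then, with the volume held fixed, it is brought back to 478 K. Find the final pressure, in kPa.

Adiabatic step (PV^γ = const): P₂ = 186×(1/17.9)^(1.09) = 8.015 kPa; T₂ = 478×(1/17.9)^(0.09) = 368.7 K.
Isochoric: P₃ = P₂(T₃/T₂) = 8.015 × (478/368.7) = 10.39 kPa.

P₃ ≈ 10.4 kPa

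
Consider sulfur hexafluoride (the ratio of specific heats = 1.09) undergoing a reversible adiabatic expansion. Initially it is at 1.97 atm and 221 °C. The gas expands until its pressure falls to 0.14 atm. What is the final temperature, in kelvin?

T₂ ≈ 397 K

Adiabatic: T₂/T₁ = (P₂/P₁)^((γ−1)/γ).
T₁ = 221 °C = 494.1 K.
T₂ = 494.1 × (0.14/1.97)^(0.0826) = 397.2 K.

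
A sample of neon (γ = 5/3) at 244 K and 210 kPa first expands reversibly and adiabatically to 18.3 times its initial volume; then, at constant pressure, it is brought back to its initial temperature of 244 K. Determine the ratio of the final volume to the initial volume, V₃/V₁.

V₃/V₁ ≈ 127

Adiabatic step: V₂/V₁ = 18.3; T₂ = T₁·(1/18.3)^(2/3) = 35.14 K.
Isobaric step: V₃/V₂ = T₃/T₂ = 244/35.14.
V₃/V₁ = (V₂/V₁)(V₃/V₂) = 18.3 × (244/35.14) = 127.1.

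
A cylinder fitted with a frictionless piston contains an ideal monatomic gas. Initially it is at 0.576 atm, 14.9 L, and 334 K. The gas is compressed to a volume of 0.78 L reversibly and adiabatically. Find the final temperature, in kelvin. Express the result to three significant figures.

For a reversible adiabat TV^(γ−1) is constant, so T₂ = T₁ (V₁/V₂)^(γ−1).
γ = 5/3 for a monatomic ideal gas.
T₂ = 334 × (14.9/0.78)^(2/3) = 2387 K.

T₂ ≈ 2390 K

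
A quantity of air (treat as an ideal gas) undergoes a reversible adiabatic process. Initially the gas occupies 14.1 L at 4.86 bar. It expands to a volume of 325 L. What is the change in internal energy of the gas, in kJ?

ΔU ≈ -12.2 kJ

γ = 7/5 for a diatomic ideal gas.
P₂ = P₁(V₁/V₂)^γ = 4.86×(14.1/325)^(7/5) = 0.0601 bar.
For a reversible adiabat, W_by_gas = (P₁V₁ − P₂V₂)/(γ−1).
W_by = (486000×0.0141 − 6010×0.325) / (2/5) = 12250 J.
Q = 0 ⇒ ΔU = −W_by = -12250 J.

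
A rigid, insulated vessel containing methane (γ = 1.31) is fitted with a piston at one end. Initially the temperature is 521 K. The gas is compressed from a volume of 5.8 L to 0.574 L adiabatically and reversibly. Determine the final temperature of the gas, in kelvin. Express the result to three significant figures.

T₂ ≈ 1070 K

For a reversible adiabat TV^(γ−1) is constant, so T₂ = T₁ (V₁/V₂)^(γ−1).
T₂ = 521 × (5.8/0.574)^(0.31) = 1067 K.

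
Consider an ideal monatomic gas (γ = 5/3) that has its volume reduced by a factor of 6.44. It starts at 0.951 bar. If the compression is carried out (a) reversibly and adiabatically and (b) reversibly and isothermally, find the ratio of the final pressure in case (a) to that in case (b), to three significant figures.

P_adiabatic / P_isothermal ≈ 3.46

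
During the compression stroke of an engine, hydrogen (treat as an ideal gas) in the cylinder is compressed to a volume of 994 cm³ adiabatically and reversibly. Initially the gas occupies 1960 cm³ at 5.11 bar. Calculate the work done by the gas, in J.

γ = 7/5 for a diatomic ideal gas.
P₂ = P₁(V₁/V₂)^γ = 5.11×(1960/994)^(7/5) = 13.22 bar.
For a reversible adiabat, W_by_gas = (P₁V₁ − P₂V₂)/(γ−1).
W_by = (511000×0.00196 − 1.322×10^6×0.000994) / (2/5) = -781.3 J.

W ≈ -781 J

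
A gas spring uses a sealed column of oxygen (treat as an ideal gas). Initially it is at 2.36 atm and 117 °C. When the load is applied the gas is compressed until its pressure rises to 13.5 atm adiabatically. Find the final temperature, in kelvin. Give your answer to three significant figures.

Adiabatic: T₂/T₁ = (P₂/P₁)^((γ−1)/γ).
For a diatomic ideal gas γ = 7/5, so (γ−1)/γ = 2/7.
T₁ = 117 °C = 390.1 K.
T₂ = 390.1 × (13.5/2.36)^(2/7) = 642.2 K.

T₂ ≈ 642 K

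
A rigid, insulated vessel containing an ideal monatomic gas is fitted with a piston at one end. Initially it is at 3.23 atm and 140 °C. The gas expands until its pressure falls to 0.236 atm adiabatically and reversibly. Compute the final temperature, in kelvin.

T₂ ≈ 145 K

Adiabatic: T₂/T₁ = (P₂/P₁)^((γ−1)/γ).
For a monatomic ideal gas γ = 5/3, so (γ−1)/γ = 2/5.
T₁ = 140 °C = 413.1 K.
T₂ = 413.1 × (0.236/3.23)^(2/5) = 145.1 K.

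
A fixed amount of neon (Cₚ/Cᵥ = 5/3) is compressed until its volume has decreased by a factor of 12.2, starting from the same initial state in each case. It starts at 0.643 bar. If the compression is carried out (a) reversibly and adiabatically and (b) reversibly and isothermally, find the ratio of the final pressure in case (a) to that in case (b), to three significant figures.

P_adiabatic / P_isothermal ≈ 5.30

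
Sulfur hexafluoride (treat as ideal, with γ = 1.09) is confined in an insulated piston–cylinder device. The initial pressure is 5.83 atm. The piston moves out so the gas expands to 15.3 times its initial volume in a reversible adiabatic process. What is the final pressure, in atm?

Since PV^γ is constant along a reversible adiabat, P₂ = P₁ (V₁/V₂)^γ.
P₂ = 5.83 × (1/15.3)^(1.09) = 0.2981 atm.

P₂ ≈ 0.298 atm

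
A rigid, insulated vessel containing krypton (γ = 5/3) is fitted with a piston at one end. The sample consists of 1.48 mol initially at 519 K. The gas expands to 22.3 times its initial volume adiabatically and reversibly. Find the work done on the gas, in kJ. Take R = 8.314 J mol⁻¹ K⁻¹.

W ≈ -8.37 kJ

Adiabatic: T₁V₁^(γ−1) = T₂V₂^(γ−1) ⇒ T₂ = T₁ (V₁/V₂)^(γ−1).
T₂ = 519 × (1/22.3)^(2/3) = 65.51 K.
Q = 0, so ΔU = W_on_gas = nCᵥΔT with Cᵥ = R/(γ−1) = 12.47 J/(mol·K).
ΔU = 1.48 × 12.47 × (65.51 − 519) = -8370 J.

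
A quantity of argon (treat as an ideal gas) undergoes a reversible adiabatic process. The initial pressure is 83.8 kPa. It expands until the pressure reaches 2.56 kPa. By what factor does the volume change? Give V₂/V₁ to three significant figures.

V₂/V₁ ≈ 8.11

From PV^γ = const, V₂/V₁ = (P₁/P₂)^(1/γ).
For a monatomic ideal gas γ = 5/3.
V₂/V₁ = (83.8/2.56)^(3/5) = 8.11.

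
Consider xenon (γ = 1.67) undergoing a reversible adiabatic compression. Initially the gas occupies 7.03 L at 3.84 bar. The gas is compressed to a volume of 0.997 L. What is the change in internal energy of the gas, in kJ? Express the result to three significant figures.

ΔU ≈ 10.9 kJ

P₂ = P₁(V₁/V₂)^γ = 3.84×(7.03/0.997)^(1.67) = 100.2 bar.
For a reversible adiabat, W_by_gas = (P₁V₁ − P₂V₂)/(γ−1).
W_by = (384000×0.00703 − 1.002×10^7×0.000997) / (0.67) = -10880 J.
Q = 0 ⇒ ΔU = −W_by = 10880 J.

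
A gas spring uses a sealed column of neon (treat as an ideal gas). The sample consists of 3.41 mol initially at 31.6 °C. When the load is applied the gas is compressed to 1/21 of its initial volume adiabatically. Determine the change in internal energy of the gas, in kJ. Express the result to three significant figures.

Adiabatic: T₁V₁^(γ−1) = T₂V₂^(γ−1) ⇒ T₂ = T₁ (V₁/V₂)^(γ−1).
γ = 5/3 for a monatomic ideal gas, so γ−1 = 2/3.
T₁ = 31.6 °C = 304.8 K.
T₂ = 304.8 × 21^(2/3) = 2320 K.
Q = 0, so ΔU = W_on_gas = nCᵥΔT with Cᵥ = R/(γ−1) = 12.47 J/(mol·K).
ΔU = 3.41 × 12.47 × (2320 − 304.8) = 85690 J.

ΔU ≈ 85.7 kJ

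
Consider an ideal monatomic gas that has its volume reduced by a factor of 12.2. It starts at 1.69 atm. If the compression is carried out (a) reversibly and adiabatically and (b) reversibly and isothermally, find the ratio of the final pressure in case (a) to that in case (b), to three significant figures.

P_adiabatic / P_isothermal ≈ 5.30

For a monatomic ideal gas γ = 5/3.
Isothermal: P_b = P₁(V₁/V₂) = 1.69×12.2.
Adiabatic: P_a = P₁(V₁/V₂)^γ = 1.69×12.2^(5/3).
P_a/P_b = (V₁/V₂)^(γ−1) = 12.2^(2/3) = 5.3.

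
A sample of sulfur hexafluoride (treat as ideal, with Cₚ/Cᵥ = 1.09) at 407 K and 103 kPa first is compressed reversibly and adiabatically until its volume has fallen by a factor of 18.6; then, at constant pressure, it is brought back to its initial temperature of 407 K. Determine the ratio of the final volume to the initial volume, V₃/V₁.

V₃/V₁ ≈ 0.0413

Adiabatic step: V₂/V₁ = 0.05376; T₂ = T₁·18.6^(0.09) = 529.5 K.
Isobaric step: V₃/V₂ = T₃/T₂ = 407/529.5.
V₃/V₁ = (V₂/V₁)(V₃/V₂) = 0.05376 × (407/529.5) = 0.04133.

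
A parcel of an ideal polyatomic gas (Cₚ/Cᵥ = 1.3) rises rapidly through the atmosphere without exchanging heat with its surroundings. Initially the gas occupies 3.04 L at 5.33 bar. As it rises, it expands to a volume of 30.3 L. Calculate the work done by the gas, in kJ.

W ≈ 2.69 kJ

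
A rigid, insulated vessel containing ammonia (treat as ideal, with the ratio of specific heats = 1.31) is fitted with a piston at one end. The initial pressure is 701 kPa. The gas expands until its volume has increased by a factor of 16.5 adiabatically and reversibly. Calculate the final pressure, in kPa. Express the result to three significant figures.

P₂ ≈ 17.8 kPa

Adiabatic: P₁V₁^γ = P₂V₂^γ ⇒ P₂ = P₁ (V₁/V₂)^γ.
P₂ = 701 × (1/16.5)^(1.31) = 17.82 kPa.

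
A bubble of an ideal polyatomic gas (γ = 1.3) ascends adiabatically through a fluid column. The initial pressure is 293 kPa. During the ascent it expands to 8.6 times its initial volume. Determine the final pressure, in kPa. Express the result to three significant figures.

P₂ ≈ 17.9 kPa

Since PV^γ is constant along a reversible adiabat, P₂ = P₁ (V₁/V₂)^γ.
P₂ = 293 × (1/8.6)^(1.3) = 17.87 kPa.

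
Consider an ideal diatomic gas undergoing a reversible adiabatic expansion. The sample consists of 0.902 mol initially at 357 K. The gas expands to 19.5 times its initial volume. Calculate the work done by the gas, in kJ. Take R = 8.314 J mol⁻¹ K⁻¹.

Adiabatic: T₁V₁^(γ−1) = T₂V₂^(γ−1) ⇒ T₂ = T₁ (V₁/V₂)^(γ−1).
γ = 7/5 for a diatomic ideal gas, so γ−1 = 2/5.
T₂ = 357 × (1/19.5)^(2/5) = 108.8 K.
Q = 0, so ΔU = W_on_gas = nCᵥΔT with Cᵥ = R/(γ−1) = 20.79 J/(mol·K).
ΔU = 0.902 × 20.79 × (108.8 − 357) = -4653 J.
Work done by the gas = −ΔU = 4653 J.

W ≈ 4.65 kJ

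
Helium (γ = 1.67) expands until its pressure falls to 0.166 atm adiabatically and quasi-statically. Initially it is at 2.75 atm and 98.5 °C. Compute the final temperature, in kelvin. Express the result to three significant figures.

T₂ ≈ 120 K

Adiabatic: T₂/T₁ = (P₂/P₁)^((γ−1)/γ).
T₁ = 98.5 °C = 371.6 K.
T₂ = 371.6 × (0.166/2.75)^(0.401) = 120.5 K.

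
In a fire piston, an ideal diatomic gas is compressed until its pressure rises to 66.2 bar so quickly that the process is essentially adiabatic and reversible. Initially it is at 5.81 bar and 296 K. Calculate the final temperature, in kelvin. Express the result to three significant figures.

T₂ ≈ 593 K

Adiabatic: T₂/T₁ = (P₂/P₁)^((γ−1)/γ).
For a diatomic ideal gas γ = 7/5, so (γ−1)/γ = 2/7.
T₂ = 296 × (66.2/5.81)^(2/7) = 593.2 K.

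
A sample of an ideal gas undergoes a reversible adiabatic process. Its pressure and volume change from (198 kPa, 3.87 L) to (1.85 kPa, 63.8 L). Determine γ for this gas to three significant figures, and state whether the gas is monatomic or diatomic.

PV^γ = const ⇒ γ = ln(P₂/P₁) / ln(V₁/V₂).
γ = ln(1.85/198) / ln(3.87/63.8) = 1.667.
γ ≈ 1.67 is close to 5/3, so the gas is monatomic.

γ ≈ 1.67; monatomic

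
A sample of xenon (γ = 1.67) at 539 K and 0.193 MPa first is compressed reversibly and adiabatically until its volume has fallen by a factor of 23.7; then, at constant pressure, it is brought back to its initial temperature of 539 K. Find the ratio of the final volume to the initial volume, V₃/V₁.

V₃/V₁ ≈ 0.00506

Adiabatic step: V₂/V₁ = 0.04219; T₂ = T₁·23.7^(0.67) = 4494 K.
Isobaric step: V₃/V₂ = T₃/T₂ = 539/4494.
V₃/V₁ = (V₂/V₁)(V₃/V₂) = 0.04219 × (539/4494) = 0.00506.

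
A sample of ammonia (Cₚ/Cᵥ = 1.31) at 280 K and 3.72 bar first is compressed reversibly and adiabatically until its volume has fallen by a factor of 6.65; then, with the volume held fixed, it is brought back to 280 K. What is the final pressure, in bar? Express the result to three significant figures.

P₃ ≈ 24.7 bar

Adiabatic step (PV^γ = const): P₂ = 3.72×6.65^(1.31) = 44.51 bar; T₂ = 280×6.65^(0.31) = 503.8 K.
Isochoric: P₃ = P₂(T₃/T₂) = 44.51 × (280/503.8) = 24.74 bar.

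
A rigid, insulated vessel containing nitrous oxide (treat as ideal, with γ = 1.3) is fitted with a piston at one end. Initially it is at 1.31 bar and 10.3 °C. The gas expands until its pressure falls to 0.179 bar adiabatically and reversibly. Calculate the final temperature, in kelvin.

T₂ ≈ 179 K

Adiabatic: T₂/T₁ = (P₂/P₁)^((γ−1)/γ).
T₁ = 10.3 °C = 283.4 K.
T₂ = 283.4 × (0.179/1.31)^(0.231) = 179.1 K.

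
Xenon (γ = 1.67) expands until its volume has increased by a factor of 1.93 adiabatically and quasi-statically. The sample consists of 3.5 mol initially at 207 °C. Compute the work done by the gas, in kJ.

W ≈ 7.43 kJ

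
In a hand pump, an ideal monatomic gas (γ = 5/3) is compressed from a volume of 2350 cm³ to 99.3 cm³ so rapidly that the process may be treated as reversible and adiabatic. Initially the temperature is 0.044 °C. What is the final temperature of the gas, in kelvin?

For a reversible adiabat TV^(γ−1) is constant, so T₂ = T₁ (V₁/V₂)^(γ−1).
T₁ = 0.044 °C = 273.2 K.
T₂ = 273.2 × (2350/99.3)^(2/3) = 2252 K.

T₂ ≈ 2250 K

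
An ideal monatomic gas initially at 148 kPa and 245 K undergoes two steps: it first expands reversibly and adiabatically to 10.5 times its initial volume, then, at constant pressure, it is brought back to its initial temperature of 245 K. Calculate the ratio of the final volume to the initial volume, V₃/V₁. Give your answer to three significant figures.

For a monatomic ideal gas γ = 5/3.
Adiabatic step: V₂/V₁ = 10.5; T₂ = T₁·(1/10.5)^(2/3) = 51.09 K.
Isobaric step: V₃/V₂ = T₃/T₂ = 245/51.09.
V₃/V₁ = (V₂/V₁)(V₃/V₂) = 10.5 × (245/51.09) = 50.35.

V₃/V₁ ≈ 50.3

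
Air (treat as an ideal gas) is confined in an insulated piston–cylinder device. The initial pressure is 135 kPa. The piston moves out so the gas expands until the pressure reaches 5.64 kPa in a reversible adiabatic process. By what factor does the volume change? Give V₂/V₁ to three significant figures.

V₂/V₁ ≈ 9.66

From PV^γ = const, V₂/V₁ = (P₁/P₂)^(1/γ).
For a diatomic ideal gas γ = 7/5.
V₂/V₁ = (135/5.64)^(5/7) = 9.661.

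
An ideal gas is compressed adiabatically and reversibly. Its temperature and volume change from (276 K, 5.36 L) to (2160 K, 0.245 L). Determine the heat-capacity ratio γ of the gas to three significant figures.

γ ≈ 1.67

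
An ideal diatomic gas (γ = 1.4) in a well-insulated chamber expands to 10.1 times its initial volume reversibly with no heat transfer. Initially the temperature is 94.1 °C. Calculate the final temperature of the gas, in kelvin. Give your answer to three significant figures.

Adiabatic: T₁V₁^(γ−1) = T₂V₂^(γ−1) ⇒ T₂ = T₁ (V₁/V₂)^(γ−1).
T₁ = 94.1 °C = 367.2 K.
T₂ = 367.2 × (1/10.1)^(0.4) = 145.6 K.

T₂ ≈ 146 K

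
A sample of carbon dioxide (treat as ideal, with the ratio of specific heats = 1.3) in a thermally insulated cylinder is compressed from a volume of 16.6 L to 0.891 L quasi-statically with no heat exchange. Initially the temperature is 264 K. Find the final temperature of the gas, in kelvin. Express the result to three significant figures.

T₂ ≈ 635 K

For a reversible adiabat TV^(γ−1) is constant, so T₂ = T₁ (V₁/V₂)^(γ−1).
T₂ = 264 × (16.6/0.891)^(0.3) = 634.9 K.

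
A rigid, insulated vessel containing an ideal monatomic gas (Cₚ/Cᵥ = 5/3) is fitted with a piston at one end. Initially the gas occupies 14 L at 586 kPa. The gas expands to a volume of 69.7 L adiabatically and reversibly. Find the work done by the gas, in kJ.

W ≈ 8.09 kJ

P₂ = P₁(V₁/V₂)^γ = 586×(14/69.7)^(5/3) = 40.37 kPa.
For a reversible adiabat, W_by_gas = (P₁V₁ − P₂V₂)/(γ−1).
W_by = (586000×0.014 − 40370×0.0697) / (2/3) = 8085 J.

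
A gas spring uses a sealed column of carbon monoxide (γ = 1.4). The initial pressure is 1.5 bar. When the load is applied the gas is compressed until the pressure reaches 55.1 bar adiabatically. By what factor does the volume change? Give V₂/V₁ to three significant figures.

From PV^γ = const, V₂/V₁ = (P₁/P₂)^(1/γ).
V₂/V₁ = (1.5/55.1)^(0.714) = 0.07623.

V₂/V₁ ≈ 0.0762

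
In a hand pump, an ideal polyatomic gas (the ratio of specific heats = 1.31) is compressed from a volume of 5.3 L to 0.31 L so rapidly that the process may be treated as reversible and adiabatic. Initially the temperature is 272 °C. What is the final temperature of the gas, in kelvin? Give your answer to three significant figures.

T₂ ≈ 1310 K

Adiabatic: T₁V₁^(γ−1) = T₂V₂^(γ−1) ⇒ T₂ = T₁ (V₁/V₂)^(γ−1).
T₁ = 272 °C = 545.1 K.
T₂ = 545.1 × (5.3/0.31)^(0.31) = 1314 K.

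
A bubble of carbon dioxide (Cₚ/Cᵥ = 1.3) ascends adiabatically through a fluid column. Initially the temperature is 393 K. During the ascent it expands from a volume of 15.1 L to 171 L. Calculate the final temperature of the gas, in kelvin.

T₂ ≈ 190 K

Adiabatic: T₁V₁^(γ−1) = T₂V₂^(γ−1) ⇒ T₂ = T₁ (V₁/V₂)^(γ−1).
T₂ = 393 × (15.1/171)^(0.3) = 189.8 K.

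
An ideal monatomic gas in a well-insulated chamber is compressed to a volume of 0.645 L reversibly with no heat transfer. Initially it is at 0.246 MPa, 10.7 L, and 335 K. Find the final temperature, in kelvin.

Adiabatic: T₁V₁^(γ−1) = T₂V₂^(γ−1) ⇒ T₂ = T₁ (V₁/V₂)^(γ−1).
γ = 5/3 for a monatomic ideal gas.
T₂ = 335 × (10.7/0.645)^(2/3) = 2179 K.

T₂ ≈ 2180 K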